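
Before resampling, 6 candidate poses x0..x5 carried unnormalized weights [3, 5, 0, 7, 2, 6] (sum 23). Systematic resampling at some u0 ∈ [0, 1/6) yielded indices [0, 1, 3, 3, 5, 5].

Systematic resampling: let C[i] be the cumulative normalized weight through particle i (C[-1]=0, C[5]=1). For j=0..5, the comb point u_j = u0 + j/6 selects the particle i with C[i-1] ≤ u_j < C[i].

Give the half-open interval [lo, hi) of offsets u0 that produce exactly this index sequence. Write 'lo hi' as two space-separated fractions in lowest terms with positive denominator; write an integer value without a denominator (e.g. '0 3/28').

C = [3/23, 8/23, 8/23, 15/23, 17/23, 1]
j=0 picked index 0: u0 ∈ [0, 3/23)
j=1 picked index 1: u0 ∈ [-5/138, 25/138)
j=2 picked index 3: u0 ∈ [1/69, 22/69)
j=3 picked index 3: u0 ∈ [-7/46, 7/46)
j=4 picked index 5: u0 ∈ [5/69, 1/3)
j=5 picked index 5: u0 ∈ [-13/138, 1/6)
intersection: [5/69, 3/23)

5/69 3/23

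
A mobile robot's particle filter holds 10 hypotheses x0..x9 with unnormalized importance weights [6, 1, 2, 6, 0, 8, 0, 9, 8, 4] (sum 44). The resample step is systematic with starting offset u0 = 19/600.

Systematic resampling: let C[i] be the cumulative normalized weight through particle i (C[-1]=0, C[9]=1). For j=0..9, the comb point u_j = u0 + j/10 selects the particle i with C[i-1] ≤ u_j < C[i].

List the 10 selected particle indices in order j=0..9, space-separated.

C = [3/22, 7/44, 9/44, 15/44, 15/44, 23/44, 23/44, 8/11, 10/11, 1]
j=0: u_0=19/600 ∈ [0, 3/22) → index 0
j=1: u_1=79/600 ∈ [0, 3/22) → index 0
j=2: u_2=139/600 ∈ [9/44, 15/44) → index 3
j=3: u_3=199/600 ∈ [9/44, 15/44) → index 3
j=4: u_4=259/600 ∈ [15/44, 23/44) → index 5
j=5: u_5=319/600 ∈ [23/44, 8/11) → index 7
j=6: u_6=379/600 ∈ [23/44, 8/11) → index 7
j=7: u_7=439/600 ∈ [8/11, 10/11) → index 8
j=8: u_8=499/600 ∈ [8/11, 10/11) → index 8
j=9: u_9=559/600 ∈ [10/11, 1) → index 9

0 0 3 3 5 7 7 8 8 9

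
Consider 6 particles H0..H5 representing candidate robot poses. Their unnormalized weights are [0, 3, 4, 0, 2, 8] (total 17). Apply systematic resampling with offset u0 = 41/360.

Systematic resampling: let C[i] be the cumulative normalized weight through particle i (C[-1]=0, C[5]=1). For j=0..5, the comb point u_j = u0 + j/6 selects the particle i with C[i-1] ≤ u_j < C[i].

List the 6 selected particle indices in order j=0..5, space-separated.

C = [0, 3/17, 7/17, 7/17, 9/17, 1]
j=0: u_0=41/360 ∈ [0, 3/17) → index 1
j=1: u_1=101/360 ∈ [3/17, 7/17) → index 2
j=2: u_2=161/360 ∈ [7/17, 9/17) → index 4
j=3: u_3=221/360 ∈ [9/17, 1) → index 5
j=4: u_4=281/360 ∈ [9/17, 1) → index 5
j=5: u_5=341/360 ∈ [9/17, 1) → index 5

1 2 4 5 5 5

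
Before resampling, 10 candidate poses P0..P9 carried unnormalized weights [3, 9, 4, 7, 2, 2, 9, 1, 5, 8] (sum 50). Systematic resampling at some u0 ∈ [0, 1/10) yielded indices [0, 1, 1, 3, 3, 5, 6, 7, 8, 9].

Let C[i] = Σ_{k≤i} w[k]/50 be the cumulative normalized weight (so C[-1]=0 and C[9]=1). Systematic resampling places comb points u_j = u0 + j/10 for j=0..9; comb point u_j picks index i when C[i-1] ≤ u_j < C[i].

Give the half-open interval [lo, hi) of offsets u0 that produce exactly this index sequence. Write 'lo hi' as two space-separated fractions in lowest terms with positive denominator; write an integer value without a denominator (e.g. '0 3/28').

1/50 1/25

C = [3/50, 6/25, 8/25, 23/50, 1/2, 27/50, 18/25, 37/50, 21/25, 1]
j=0 picked index 0: u0 ∈ [0, 3/50)
j=1 picked index 1: u0 ∈ [-1/25, 7/50)
j=2 picked index 1: u0 ∈ [-7/50, 1/25)
j=3 picked index 3: u0 ∈ [1/50, 4/25)
j=4 picked index 3: u0 ∈ [-2/25, 3/50)
j=5 picked index 5: u0 ∈ [0, 1/25)
j=6 picked index 6: u0 ∈ [-3/50, 3/25)
j=7 picked index 7: u0 ∈ [1/50, 1/25)
j=8 picked index 8: u0 ∈ [-3/50, 1/25)
j=9 picked index 9: u0 ∈ [-3/50, 1/10)
intersection: [1/50, 1/25)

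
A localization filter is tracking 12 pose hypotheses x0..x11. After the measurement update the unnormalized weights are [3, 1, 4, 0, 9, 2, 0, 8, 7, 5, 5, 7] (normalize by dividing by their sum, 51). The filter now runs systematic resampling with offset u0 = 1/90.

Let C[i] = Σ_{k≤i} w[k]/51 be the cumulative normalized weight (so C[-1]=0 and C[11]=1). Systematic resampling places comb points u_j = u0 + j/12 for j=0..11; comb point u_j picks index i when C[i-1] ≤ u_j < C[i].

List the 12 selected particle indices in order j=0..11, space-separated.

0 2 4 4 5 7 7 8 9 9 10 11

C = [1/17, 4/51, 8/51, 8/51, 1/3, 19/51, 19/51, 9/17, 2/3, 13/17, 44/51, 1]
j=0: u_0=1/90 ∈ [0, 1/17) → index 0
j=1: u_1=17/180 ∈ [4/51, 8/51) → index 2
j=2: u_2=8/45 ∈ [8/51, 1/3) → index 4
j=3: u_3=47/180 ∈ [8/51, 1/3) → index 4
j=4: u_4=31/90 ∈ [1/3, 19/51) → index 5
j=5: u_5=77/180 ∈ [19/51, 9/17) → index 7
j=6: u_6=23/45 ∈ [19/51, 9/17) → index 7
j=7: u_7=107/180 ∈ [9/17, 2/3) → index 8
j=8: u_8=61/90 ∈ [2/3, 13/17) → index 9
j=9: u_9=137/180 ∈ [2/3, 13/17) → index 9
j=10: u_10=38/45 ∈ [13/17, 44/51) → index 10
j=11: u_11=167/180 ∈ [44/51, 1) → index 11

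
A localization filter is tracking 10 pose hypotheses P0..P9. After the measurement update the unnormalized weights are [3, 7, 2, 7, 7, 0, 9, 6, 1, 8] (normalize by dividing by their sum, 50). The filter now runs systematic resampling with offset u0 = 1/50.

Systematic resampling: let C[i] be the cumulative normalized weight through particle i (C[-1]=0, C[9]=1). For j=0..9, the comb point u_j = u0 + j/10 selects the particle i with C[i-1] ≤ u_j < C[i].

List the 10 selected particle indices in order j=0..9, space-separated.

0 1 2 3 4 6 6 7 8 9

C = [3/50, 1/5, 6/25, 19/50, 13/25, 13/25, 7/10, 41/50, 21/25, 1]
j=0: u_0=1/50 ∈ [0, 3/50) → index 0
j=1: u_1=3/25 ∈ [3/50, 1/5) → index 1
j=2: u_2=11/50 ∈ [1/5, 6/25) → index 2
j=3: u_3=8/25 ∈ [6/25, 19/50) → index 3
j=4: u_4=21/50 ∈ [19/50, 13/25) → index 4
j=5: u_5=13/25 ∈ [13/25, 7/10) → index 6
j=6: u_6=31/50 ∈ [13/25, 7/10) → index 6
j=7: u_7=18/25 ∈ [7/10, 41/50) → index 7
j=8: u_8=41/50 ∈ [41/50, 21/25) → index 8
j=9: u_9=23/25 ∈ [21/25, 1) → index 9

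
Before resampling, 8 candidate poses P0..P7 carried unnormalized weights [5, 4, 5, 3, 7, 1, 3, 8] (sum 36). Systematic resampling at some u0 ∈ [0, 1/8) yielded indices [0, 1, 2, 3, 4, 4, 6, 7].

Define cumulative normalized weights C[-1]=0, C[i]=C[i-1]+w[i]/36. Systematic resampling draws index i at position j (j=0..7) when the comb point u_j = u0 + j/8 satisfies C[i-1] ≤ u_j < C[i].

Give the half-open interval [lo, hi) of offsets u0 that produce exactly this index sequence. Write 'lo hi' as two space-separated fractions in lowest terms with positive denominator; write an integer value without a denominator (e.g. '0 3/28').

C = [5/36, 1/4, 7/18, 17/36, 2/3, 25/36, 7/9, 1]
j=0 picked index 0: u0 ∈ [0, 5/36)
j=1 picked index 1: u0 ∈ [1/72, 1/8)
j=2 picked index 2: u0 ∈ [0, 5/36)
j=3 picked index 3: u0 ∈ [1/72, 7/72)
j=4 picked index 4: u0 ∈ [-1/36, 1/6)
j=5 picked index 4: u0 ∈ [-11/72, 1/24)
j=6 picked index 6: u0 ∈ [-1/18, 1/36)
j=7 picked index 7: u0 ∈ [-7/72, 1/8)
intersection: [1/72, 1/36)

1/72 1/36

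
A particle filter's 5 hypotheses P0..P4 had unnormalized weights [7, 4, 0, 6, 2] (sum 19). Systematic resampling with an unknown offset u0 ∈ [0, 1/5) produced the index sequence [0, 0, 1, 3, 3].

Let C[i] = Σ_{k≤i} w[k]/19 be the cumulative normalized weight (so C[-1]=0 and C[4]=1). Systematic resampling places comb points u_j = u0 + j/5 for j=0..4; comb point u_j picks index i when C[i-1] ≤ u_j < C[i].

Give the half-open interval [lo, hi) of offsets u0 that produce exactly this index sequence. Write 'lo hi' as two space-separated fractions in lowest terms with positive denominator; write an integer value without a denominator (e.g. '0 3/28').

C = [7/19, 11/19, 11/19, 17/19, 1]
j=0 picked index 0: u0 ∈ [0, 7/19)
j=1 picked index 0: u0 ∈ [-1/5, 16/95)
j=2 picked index 1: u0 ∈ [-3/95, 17/95)
j=3 picked index 3: u0 ∈ [-2/95, 28/95)
j=4 picked index 3: u0 ∈ [-21/95, 9/95)
intersection: [0, 9/95)

0 9/95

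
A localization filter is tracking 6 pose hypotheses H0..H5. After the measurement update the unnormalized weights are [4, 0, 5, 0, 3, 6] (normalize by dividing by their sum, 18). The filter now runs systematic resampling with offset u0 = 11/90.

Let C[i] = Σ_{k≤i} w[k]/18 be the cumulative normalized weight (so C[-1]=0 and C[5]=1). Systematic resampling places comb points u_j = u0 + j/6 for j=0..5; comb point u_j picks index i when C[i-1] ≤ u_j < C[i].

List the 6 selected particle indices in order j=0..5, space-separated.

C = [2/9, 2/9, 1/2, 1/2, 2/3, 1]
j=0: u_0=11/90 ∈ [0, 2/9) → index 0
j=1: u_1=13/45 ∈ [2/9, 1/2) → index 2
j=2: u_2=41/90 ∈ [2/9, 1/2) → index 2
j=3: u_3=28/45 ∈ [1/2, 2/3) → index 4
j=4: u_4=71/90 ∈ [2/3, 1) → index 5
j=5: u_5=43/45 ∈ [2/3, 1) → index 5

0 2 2 4 5 5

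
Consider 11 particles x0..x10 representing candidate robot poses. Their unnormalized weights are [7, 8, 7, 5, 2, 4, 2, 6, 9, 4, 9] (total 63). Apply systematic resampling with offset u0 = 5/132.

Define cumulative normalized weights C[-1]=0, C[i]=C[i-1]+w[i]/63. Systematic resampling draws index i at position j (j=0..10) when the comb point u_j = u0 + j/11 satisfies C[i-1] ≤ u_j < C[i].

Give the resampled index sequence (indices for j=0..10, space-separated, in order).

0 1 1 2 3 5 7 8 8 9 10

C = [1/9, 5/21, 22/63, 3/7, 29/63, 11/21, 5/9, 41/63, 50/63, 6/7, 1]
j=0: u_0=5/132 ∈ [0, 1/9) → index 0
j=1: u_1=17/132 ∈ [1/9, 5/21) → index 1
j=2: u_2=29/132 ∈ [1/9, 5/21) → index 1
j=3: u_3=41/132 ∈ [5/21, 22/63) → index 2
j=4: u_4=53/132 ∈ [22/63, 3/7) → index 3
j=5: u_5=65/132 ∈ [29/63, 11/21) → index 5
j=6: u_6=7/12 ∈ [5/9, 41/63) → index 7
j=7: u_7=89/132 ∈ [41/63, 50/63) → index 8
j=8: u_8=101/132 ∈ [41/63, 50/63) → index 8
j=9: u_9=113/132 ∈ [50/63, 6/7) → index 9
j=10: u_10=125/132 ∈ [6/7, 1) → index 10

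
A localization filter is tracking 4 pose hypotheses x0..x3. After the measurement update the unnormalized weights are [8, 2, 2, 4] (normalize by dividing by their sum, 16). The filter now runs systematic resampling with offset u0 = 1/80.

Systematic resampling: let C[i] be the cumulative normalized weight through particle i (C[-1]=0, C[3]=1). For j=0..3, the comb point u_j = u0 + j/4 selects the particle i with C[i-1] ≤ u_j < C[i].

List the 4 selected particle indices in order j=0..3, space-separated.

C = [1/2, 5/8, 3/4, 1]
j=0: u_0=1/80 ∈ [0, 1/2) → index 0
j=1: u_1=21/80 ∈ [0, 1/2) → index 0
j=2: u_2=41/80 ∈ [1/2, 5/8) → index 1
j=3: u_3=61/80 ∈ [3/4, 1) → index 3

0 0 1 3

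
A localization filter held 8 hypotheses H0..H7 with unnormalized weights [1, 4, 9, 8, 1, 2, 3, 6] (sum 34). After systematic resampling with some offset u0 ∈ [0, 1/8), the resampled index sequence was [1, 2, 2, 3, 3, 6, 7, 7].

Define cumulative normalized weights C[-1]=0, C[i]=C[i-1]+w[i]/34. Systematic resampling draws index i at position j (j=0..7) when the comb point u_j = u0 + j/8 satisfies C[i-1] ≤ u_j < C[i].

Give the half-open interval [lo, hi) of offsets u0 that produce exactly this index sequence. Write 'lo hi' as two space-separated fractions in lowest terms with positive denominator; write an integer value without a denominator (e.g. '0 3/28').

C = [1/34, 5/34, 7/17, 11/17, 23/34, 25/34, 14/17, 1]
j=0 picked index 1: u0 ∈ [1/34, 5/34)
j=1 picked index 2: u0 ∈ [3/136, 39/136)
j=2 picked index 2: u0 ∈ [-7/68, 11/68)
j=3 picked index 3: u0 ∈ [5/136, 37/136)
j=4 picked index 3: u0 ∈ [-3/34, 5/34)
j=5 picked index 6: u0 ∈ [15/136, 27/136)
j=6 picked index 7: u0 ∈ [5/68, 1/4)
j=7 picked index 7: u0 ∈ [-7/136, 1/8)
intersection: [15/136, 1/8)

15/136 1/8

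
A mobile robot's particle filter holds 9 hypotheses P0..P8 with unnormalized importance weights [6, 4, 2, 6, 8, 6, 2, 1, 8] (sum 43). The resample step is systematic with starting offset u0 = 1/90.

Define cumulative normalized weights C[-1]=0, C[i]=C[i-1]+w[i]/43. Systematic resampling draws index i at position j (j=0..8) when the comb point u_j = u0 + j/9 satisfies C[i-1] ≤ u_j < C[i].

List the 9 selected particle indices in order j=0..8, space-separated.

0 0 2 3 4 4 5 6 8

C = [6/43, 10/43, 12/43, 18/43, 26/43, 32/43, 34/43, 35/43, 1]
j=0: u_0=1/90 ∈ [0, 6/43) → index 0
j=1: u_1=11/90 ∈ [0, 6/43) → index 0
j=2: u_2=7/30 ∈ [10/43, 12/43) → index 2
j=3: u_3=31/90 ∈ [12/43, 18/43) → index 3
j=4: u_4=41/90 ∈ [18/43, 26/43) → index 4
j=5: u_5=17/30 ∈ [18/43, 26/43) → index 4
j=6: u_6=61/90 ∈ [26/43, 32/43) → index 5
j=7: u_7=71/90 ∈ [32/43, 34/43) → index 6
j=8: u_8=9/10 ∈ [35/43, 1) → index 8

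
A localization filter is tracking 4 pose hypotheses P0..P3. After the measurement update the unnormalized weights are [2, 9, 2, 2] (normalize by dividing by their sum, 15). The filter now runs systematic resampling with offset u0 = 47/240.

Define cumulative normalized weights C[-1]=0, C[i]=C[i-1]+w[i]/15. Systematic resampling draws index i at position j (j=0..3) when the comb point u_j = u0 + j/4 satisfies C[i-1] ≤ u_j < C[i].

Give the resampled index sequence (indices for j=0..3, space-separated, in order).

1 1 1 3

C = [2/15, 11/15, 13/15, 1]
j=0: u_0=47/240 ∈ [2/15, 11/15) → index 1
j=1: u_1=107/240 ∈ [2/15, 11/15) → index 1
j=2: u_2=167/240 ∈ [2/15, 11/15) → index 1
j=3: u_3=227/240 ∈ [13/15, 1) → index 3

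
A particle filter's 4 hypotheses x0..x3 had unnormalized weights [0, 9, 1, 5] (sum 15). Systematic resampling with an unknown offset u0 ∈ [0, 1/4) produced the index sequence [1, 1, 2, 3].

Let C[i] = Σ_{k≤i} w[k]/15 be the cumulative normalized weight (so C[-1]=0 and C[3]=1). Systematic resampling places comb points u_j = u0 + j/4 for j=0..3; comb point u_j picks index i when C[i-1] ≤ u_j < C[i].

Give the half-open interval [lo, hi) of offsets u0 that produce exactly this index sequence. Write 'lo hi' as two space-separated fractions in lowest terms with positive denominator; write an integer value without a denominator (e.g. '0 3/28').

1/10 1/6

C = [0, 3/5, 2/3, 1]
j=0 picked index 1: u0 ∈ [0, 3/5)
j=1 picked index 1: u0 ∈ [-1/4, 7/20)
j=2 picked index 2: u0 ∈ [1/10, 1/6)
j=3 picked index 3: u0 ∈ [-1/12, 1/4)
intersection: [1/10, 1/6)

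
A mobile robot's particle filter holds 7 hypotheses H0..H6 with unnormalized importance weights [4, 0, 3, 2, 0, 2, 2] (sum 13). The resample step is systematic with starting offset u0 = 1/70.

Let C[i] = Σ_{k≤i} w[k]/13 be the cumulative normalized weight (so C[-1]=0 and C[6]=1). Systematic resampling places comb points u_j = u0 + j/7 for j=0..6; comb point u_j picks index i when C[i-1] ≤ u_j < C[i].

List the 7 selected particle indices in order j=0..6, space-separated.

C = [4/13, 4/13, 7/13, 9/13, 9/13, 11/13, 1]
j=0: u_0=1/70 ∈ [0, 4/13) → index 0
j=1: u_1=11/70 ∈ [0, 4/13) → index 0
j=2: u_2=3/10 ∈ [0, 4/13) → index 0
j=3: u_3=31/70 ∈ [4/13, 7/13) → index 2
j=4: u_4=41/70 ∈ [7/13, 9/13) → index 3
j=5: u_5=51/70 ∈ [9/13, 11/13) → index 5
j=6: u_6=61/70 ∈ [11/13, 1) → index 6

0 0 0 2 3 5 6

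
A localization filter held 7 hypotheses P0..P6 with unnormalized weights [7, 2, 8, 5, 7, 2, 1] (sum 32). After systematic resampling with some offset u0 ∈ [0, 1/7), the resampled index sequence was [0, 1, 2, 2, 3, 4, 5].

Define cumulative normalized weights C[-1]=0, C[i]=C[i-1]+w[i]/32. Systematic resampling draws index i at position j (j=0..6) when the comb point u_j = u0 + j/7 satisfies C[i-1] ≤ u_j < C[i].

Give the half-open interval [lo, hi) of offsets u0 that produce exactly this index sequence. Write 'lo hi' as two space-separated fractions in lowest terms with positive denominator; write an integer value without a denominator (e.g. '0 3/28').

17/224 23/224

C = [7/32, 9/32, 17/32, 11/16, 29/32, 31/32, 1]
j=0 picked index 0: u0 ∈ [0, 7/32)
j=1 picked index 1: u0 ∈ [17/224, 31/224)
j=2 picked index 2: u0 ∈ [-1/224, 55/224)
j=3 picked index 2: u0 ∈ [-33/224, 23/224)
j=4 picked index 3: u0 ∈ [-9/224, 13/112)
j=5 picked index 4: u0 ∈ [-3/112, 43/224)
j=6 picked index 5: u0 ∈ [11/224, 25/224)
intersection: [17/224, 23/224)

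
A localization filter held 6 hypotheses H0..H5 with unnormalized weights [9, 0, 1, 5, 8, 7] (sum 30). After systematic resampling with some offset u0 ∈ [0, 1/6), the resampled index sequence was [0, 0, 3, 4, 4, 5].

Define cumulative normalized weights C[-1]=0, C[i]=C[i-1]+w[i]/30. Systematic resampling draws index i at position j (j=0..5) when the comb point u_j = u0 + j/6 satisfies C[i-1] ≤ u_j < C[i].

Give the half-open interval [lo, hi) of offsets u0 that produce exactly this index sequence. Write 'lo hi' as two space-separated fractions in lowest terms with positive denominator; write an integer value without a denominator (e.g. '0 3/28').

C = [3/10, 3/10, 1/3, 1/2, 23/30, 1]
j=0 picked index 0: u0 ∈ [0, 3/10)
j=1 picked index 0: u0 ∈ [-1/6, 2/15)
j=2 picked index 3: u0 ∈ [0, 1/6)
j=3 picked index 4: u0 ∈ [0, 4/15)
j=4 picked index 4: u0 ∈ [-1/6, 1/10)
j=5 picked index 5: u0 ∈ [-1/15, 1/6)
intersection: [0, 1/10)

0 1/10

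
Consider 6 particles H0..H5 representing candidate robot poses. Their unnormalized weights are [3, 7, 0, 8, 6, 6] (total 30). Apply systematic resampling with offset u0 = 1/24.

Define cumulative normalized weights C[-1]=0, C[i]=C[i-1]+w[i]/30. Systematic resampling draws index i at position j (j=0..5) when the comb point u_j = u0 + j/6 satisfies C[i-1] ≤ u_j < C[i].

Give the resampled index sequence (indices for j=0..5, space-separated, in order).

C = [1/10, 1/3, 1/3, 3/5, 4/5, 1]
j=0: u_0=1/24 ∈ [0, 1/10) → index 0
j=1: u_1=5/24 ∈ [1/10, 1/3) → index 1
j=2: u_2=3/8 ∈ [1/3, 3/5) → index 3
j=3: u_3=13/24 ∈ [1/3, 3/5) → index 3
j=4: u_4=17/24 ∈ [3/5, 4/5) → index 4
j=5: u_5=7/8 ∈ [4/5, 1) → index 5

0 1 3 3 4 5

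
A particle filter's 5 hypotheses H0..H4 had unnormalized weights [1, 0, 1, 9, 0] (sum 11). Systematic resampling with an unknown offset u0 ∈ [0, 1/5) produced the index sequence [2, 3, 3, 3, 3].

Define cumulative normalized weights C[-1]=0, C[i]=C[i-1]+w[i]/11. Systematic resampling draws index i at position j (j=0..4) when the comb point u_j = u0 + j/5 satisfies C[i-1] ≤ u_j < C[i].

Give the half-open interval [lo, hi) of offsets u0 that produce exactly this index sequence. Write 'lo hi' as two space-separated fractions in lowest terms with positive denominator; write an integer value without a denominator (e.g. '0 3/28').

1/11 2/11

C = [1/11, 1/11, 2/11, 1, 1]
j=0 picked index 2: u0 ∈ [1/11, 2/11)
j=1 picked index 3: u0 ∈ [-1/55, 4/5)
j=2 picked index 3: u0 ∈ [-12/55, 3/5)
j=3 picked index 3: u0 ∈ [-23/55, 2/5)
j=4 picked index 3: u0 ∈ [-34/55, 1/5)
intersection: [1/11, 2/11)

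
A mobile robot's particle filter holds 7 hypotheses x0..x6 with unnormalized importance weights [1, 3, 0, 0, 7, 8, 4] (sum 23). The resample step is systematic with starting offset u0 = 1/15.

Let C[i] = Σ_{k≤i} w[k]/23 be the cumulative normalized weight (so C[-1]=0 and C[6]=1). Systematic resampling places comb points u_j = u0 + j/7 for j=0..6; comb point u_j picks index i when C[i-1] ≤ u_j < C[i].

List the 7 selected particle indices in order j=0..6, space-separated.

1 4 4 5 5 5 6

C = [1/23, 4/23, 4/23, 4/23, 11/23, 19/23, 1]
j=0: u_0=1/15 ∈ [1/23, 4/23) → index 1
j=1: u_1=22/105 ∈ [4/23, 11/23) → index 4
j=2: u_2=37/105 ∈ [4/23, 11/23) → index 4
j=3: u_3=52/105 ∈ [11/23, 19/23) → index 5
j=4: u_4=67/105 ∈ [11/23, 19/23) → index 5
j=5: u_5=82/105 ∈ [11/23, 19/23) → index 5
j=6: u_6=97/105 ∈ [19/23, 1) → index 6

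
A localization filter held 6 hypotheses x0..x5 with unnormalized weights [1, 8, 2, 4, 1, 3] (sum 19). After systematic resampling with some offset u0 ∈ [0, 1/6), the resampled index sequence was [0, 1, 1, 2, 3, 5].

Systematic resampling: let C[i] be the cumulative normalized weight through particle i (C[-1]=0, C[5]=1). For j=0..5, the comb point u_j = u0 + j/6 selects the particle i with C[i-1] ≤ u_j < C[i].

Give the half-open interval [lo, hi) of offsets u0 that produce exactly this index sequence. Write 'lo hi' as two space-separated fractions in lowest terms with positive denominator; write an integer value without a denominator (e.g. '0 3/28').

C = [1/19, 9/19, 11/19, 15/19, 16/19, 1]
j=0 picked index 0: u0 ∈ [0, 1/19)
j=1 picked index 1: u0 ∈ [-13/114, 35/114)
j=2 picked index 1: u0 ∈ [-16/57, 8/57)
j=3 picked index 2: u0 ∈ [-1/38, 3/38)
j=4 picked index 3: u0 ∈ [-5/57, 7/57)
j=5 picked index 5: u0 ∈ [1/114, 1/6)
intersection: [1/114, 1/19)

1/114 1/19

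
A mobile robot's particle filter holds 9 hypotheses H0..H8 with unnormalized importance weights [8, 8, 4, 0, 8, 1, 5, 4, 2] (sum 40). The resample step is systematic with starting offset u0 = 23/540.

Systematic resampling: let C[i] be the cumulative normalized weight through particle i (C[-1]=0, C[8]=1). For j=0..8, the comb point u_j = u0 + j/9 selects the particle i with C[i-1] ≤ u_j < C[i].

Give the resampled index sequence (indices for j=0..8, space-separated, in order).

C = [1/5, 2/5, 1/2, 1/2, 7/10, 29/40, 17/20, 19/20, 1]
j=0: u_0=23/540 ∈ [0, 1/5) → index 0
j=1: u_1=83/540 ∈ [0, 1/5) → index 0
j=2: u_2=143/540 ∈ [1/5, 2/5) → index 1
j=3: u_3=203/540 ∈ [1/5, 2/5) → index 1
j=4: u_4=263/540 ∈ [2/5, 1/2) → index 2
j=5: u_5=323/540 ∈ [1/2, 7/10) → index 4
j=6: u_6=383/540 ∈ [7/10, 29/40) → index 5
j=7: u_7=443/540 ∈ [29/40, 17/20) → index 6
j=8: u_8=503/540 ∈ [17/20, 19/20) → index 7

0 0 1 1 2 4 5 6 7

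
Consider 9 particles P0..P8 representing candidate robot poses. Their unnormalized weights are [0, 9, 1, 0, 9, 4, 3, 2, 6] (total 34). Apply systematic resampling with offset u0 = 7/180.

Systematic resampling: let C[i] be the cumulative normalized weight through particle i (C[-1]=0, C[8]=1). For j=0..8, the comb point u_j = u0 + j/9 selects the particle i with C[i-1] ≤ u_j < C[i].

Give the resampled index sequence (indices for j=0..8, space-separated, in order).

1 1 1 4 4 5 6 7 8

C = [0, 9/34, 5/17, 5/17, 19/34, 23/34, 13/17, 14/17, 1]
j=0: u_0=7/180 ∈ [0, 9/34) → index 1
j=1: u_1=3/20 ∈ [0, 9/34) → index 1
j=2: u_2=47/180 ∈ [0, 9/34) → index 1
j=3: u_3=67/180 ∈ [5/17, 19/34) → index 4
j=4: u_4=29/60 ∈ [5/17, 19/34) → index 4
j=5: u_5=107/180 ∈ [19/34, 23/34) → index 5
j=6: u_6=127/180 ∈ [23/34, 13/17) → index 6
j=7: u_7=49/60 ∈ [13/17, 14/17) → index 7
j=8: u_8=167/180 ∈ [14/17, 1) → index 8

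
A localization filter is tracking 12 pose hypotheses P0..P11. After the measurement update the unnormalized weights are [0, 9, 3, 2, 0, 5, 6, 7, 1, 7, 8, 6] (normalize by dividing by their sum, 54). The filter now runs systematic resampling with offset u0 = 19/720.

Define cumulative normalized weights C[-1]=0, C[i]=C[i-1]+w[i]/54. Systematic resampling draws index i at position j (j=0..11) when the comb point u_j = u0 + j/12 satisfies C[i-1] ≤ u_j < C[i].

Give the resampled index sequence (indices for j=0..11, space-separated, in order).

C = [0, 1/6, 2/9, 7/27, 7/27, 19/54, 25/54, 16/27, 11/18, 20/27, 8/9, 1]
j=0: u_0=19/720 ∈ [0, 1/6) → index 1
j=1: u_1=79/720 ∈ [0, 1/6) → index 1
j=2: u_2=139/720 ∈ [1/6, 2/9) → index 2
j=3: u_3=199/720 ∈ [7/27, 19/54) → index 5
j=4: u_4=259/720 ∈ [19/54, 25/54) → index 6
j=5: u_5=319/720 ∈ [19/54, 25/54) → index 6
j=6: u_6=379/720 ∈ [25/54, 16/27) → index 7
j=7: u_7=439/720 ∈ [16/27, 11/18) → index 8
j=8: u_8=499/720 ∈ [11/18, 20/27) → index 9
j=9: u_9=559/720 ∈ [20/27, 8/9) → index 10
j=10: u_10=619/720 ∈ [20/27, 8/9) → index 10
j=11: u_11=679/720 ∈ [8/9, 1) → index 11

1 1 2 5 6 6 7 8 9 10 10 11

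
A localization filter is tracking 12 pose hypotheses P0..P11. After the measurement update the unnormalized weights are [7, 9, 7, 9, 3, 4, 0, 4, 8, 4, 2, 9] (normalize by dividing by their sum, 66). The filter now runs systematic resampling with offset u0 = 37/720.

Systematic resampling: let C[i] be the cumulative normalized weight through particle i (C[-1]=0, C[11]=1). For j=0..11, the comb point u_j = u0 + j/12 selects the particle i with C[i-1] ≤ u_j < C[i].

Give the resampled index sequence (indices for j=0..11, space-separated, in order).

C = [7/66, 8/33, 23/66, 16/33, 35/66, 13/22, 13/22, 43/66, 17/22, 5/6, 19/22, 1]
j=0: u_0=37/720 ∈ [0, 7/66) → index 0
j=1: u_1=97/720 ∈ [7/66, 8/33) → index 1
j=2: u_2=157/720 ∈ [7/66, 8/33) → index 1
j=3: u_3=217/720 ∈ [8/33, 23/66) → index 2
j=4: u_4=277/720 ∈ [23/66, 16/33) → index 3
j=5: u_5=337/720 ∈ [23/66, 16/33) → index 3
j=6: u_6=397/720 ∈ [35/66, 13/22) → index 5
j=7: u_7=457/720 ∈ [13/22, 43/66) → index 7
j=8: u_8=517/720 ∈ [43/66, 17/22) → index 8
j=9: u_9=577/720 ∈ [17/22, 5/6) → index 9
j=10: u_10=637/720 ∈ [19/22, 1) → index 11
j=11: u_11=697/720 ∈ [19/22, 1) → index 11

0 1 1 2 3 3 5 7 8 9 11 11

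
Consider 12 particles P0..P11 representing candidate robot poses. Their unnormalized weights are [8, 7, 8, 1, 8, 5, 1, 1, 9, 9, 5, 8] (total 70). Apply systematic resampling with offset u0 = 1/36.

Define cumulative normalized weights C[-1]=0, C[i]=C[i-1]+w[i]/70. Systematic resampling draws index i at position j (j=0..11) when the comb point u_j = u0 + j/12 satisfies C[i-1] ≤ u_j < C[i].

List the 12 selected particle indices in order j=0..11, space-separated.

C = [4/35, 3/14, 23/70, 12/35, 16/35, 37/70, 19/35, 39/70, 24/35, 57/70, 31/35, 1]
j=0: u_0=1/36 ∈ [0, 4/35) → index 0
j=1: u_1=1/9 ∈ [0, 4/35) → index 0
j=2: u_2=7/36 ∈ [4/35, 3/14) → index 1
j=3: u_3=5/18 ∈ [3/14, 23/70) → index 2
j=4: u_4=13/36 ∈ [12/35, 16/35) → index 4
j=5: u_5=4/9 ∈ [12/35, 16/35) → index 4
j=6: u_6=19/36 ∈ [16/35, 37/70) → index 5
j=7: u_7=11/18 ∈ [39/70, 24/35) → index 8
j=8: u_8=25/36 ∈ [24/35, 57/70) → index 9
j=9: u_9=7/9 ∈ [24/35, 57/70) → index 9
j=10: u_10=31/36 ∈ [57/70, 31/35) → index 10
j=11: u_11=17/18 ∈ [31/35, 1) → index 11

0 0 1 2 4 4 5 8 9 9 10 11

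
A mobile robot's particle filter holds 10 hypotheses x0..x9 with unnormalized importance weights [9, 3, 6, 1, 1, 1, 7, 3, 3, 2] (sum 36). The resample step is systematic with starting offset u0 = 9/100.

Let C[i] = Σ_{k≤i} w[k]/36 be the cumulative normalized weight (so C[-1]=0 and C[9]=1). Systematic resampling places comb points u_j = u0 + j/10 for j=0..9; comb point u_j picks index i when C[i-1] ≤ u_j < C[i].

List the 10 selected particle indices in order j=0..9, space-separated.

0 0 1 2 2 6 6 7 8 9

C = [1/4, 1/3, 1/2, 19/36, 5/9, 7/12, 7/9, 31/36, 17/18, 1]
j=0: u_0=9/100 ∈ [0, 1/4) → index 0
j=1: u_1=19/100 ∈ [0, 1/4) → index 0
j=2: u_2=29/100 ∈ [1/4, 1/3) → index 1
j=3: u_3=39/100 ∈ [1/3, 1/2) → index 2
j=4: u_4=49/100 ∈ [1/3, 1/2) → index 2
j=5: u_5=59/100 ∈ [7/12, 7/9) → index 6
j=6: u_6=69/100 ∈ [7/12, 7/9) → index 6
j=7: u_7=79/100 ∈ [7/9, 31/36) → index 7
j=8: u_8=89/100 ∈ [31/36, 17/18) → index 8
j=9: u_9=99/100 ∈ [17/18, 1) → index 9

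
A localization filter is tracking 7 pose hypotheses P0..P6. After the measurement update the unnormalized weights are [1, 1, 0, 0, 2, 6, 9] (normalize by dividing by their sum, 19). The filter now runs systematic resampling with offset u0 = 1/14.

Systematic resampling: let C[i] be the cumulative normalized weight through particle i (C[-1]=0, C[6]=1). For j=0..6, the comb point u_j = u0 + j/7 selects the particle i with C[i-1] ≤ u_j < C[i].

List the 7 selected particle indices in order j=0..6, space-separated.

C = [1/19, 2/19, 2/19, 2/19, 4/19, 10/19, 1]
j=0: u_0=1/14 ∈ [1/19, 2/19) → index 1
j=1: u_1=3/14 ∈ [4/19, 10/19) → index 5
j=2: u_2=5/14 ∈ [4/19, 10/19) → index 5
j=3: u_3=1/2 ∈ [4/19, 10/19) → index 5
j=4: u_4=9/14 ∈ [10/19, 1) → index 6
j=5: u_5=11/14 ∈ [10/19, 1) → index 6
j=6: u_6=13/14 ∈ [10/19, 1) → index 6

1 5 5 5 6 6 6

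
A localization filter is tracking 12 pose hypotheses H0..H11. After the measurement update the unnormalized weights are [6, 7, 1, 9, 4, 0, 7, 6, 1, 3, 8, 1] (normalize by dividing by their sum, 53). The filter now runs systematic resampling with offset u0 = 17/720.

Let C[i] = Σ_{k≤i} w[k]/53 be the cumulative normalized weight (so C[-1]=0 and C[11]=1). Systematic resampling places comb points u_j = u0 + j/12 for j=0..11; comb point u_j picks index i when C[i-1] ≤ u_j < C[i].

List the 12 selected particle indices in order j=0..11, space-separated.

C = [6/53, 13/53, 14/53, 23/53, 27/53, 27/53, 34/53, 40/53, 41/53, 44/53, 52/53, 1]
j=0: u_0=17/720 ∈ [0, 6/53) → index 0
j=1: u_1=77/720 ∈ [0, 6/53) → index 0
j=2: u_2=137/720 ∈ [6/53, 13/53) → index 1
j=3: u_3=197/720 ∈ [14/53, 23/53) → index 3
j=4: u_4=257/720 ∈ [14/53, 23/53) → index 3
j=5: u_5=317/720 ∈ [23/53, 27/53) → index 4
j=6: u_6=377/720 ∈ [27/53, 34/53) → index 6
j=7: u_7=437/720 ∈ [27/53, 34/53) → index 6
j=8: u_8=497/720 ∈ [34/53, 40/53) → index 7
j=9: u_9=557/720 ∈ [41/53, 44/53) → index 9
j=10: u_10=617/720 ∈ [44/53, 52/53) → index 10
j=11: u_11=677/720 ∈ [44/53, 52/53) → index 10

0 0 1 3 3 4 6 6 7 9 10 10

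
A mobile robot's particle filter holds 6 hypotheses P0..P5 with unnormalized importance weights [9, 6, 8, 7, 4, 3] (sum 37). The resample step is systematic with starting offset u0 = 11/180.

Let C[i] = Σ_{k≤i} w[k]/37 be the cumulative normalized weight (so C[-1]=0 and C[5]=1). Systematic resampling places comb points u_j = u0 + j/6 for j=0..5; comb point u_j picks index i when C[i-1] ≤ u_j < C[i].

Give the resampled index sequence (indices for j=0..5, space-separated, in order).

C = [9/37, 15/37, 23/37, 30/37, 34/37, 1]
j=0: u_0=11/180 ∈ [0, 9/37) → index 0
j=1: u_1=41/180 ∈ [0, 9/37) → index 0
j=2: u_2=71/180 ∈ [9/37, 15/37) → index 1
j=3: u_3=101/180 ∈ [15/37, 23/37) → index 2
j=4: u_4=131/180 ∈ [23/37, 30/37) → index 3
j=5: u_5=161/180 ∈ [30/37, 34/37) → index 4

0 0 1 2 3 4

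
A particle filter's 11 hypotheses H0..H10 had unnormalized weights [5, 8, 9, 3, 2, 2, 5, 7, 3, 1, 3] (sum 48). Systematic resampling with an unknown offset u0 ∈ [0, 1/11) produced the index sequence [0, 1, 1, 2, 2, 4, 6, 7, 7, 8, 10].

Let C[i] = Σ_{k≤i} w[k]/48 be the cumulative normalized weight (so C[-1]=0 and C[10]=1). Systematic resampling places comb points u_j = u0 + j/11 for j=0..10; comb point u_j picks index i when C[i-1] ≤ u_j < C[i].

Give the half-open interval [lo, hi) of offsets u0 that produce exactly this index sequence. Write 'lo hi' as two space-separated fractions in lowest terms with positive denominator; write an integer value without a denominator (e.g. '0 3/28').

19/264 47/528

C = [5/48, 13/48, 11/24, 25/48, 9/16, 29/48, 17/24, 41/48, 11/12, 15/16, 1]
j=0 picked index 0: u0 ∈ [0, 5/48)
j=1 picked index 1: u0 ∈ [7/528, 95/528)
j=2 picked index 1: u0 ∈ [-41/528, 47/528)
j=3 picked index 2: u0 ∈ [-1/528, 49/264)
j=4 picked index 2: u0 ∈ [-49/528, 25/264)
j=5 picked index 4: u0 ∈ [35/528, 19/176)
j=6 picked index 6: u0 ∈ [31/528, 43/264)
j=7 picked index 7: u0 ∈ [19/264, 115/528)
j=8 picked index 7: u0 ∈ [-5/264, 67/528)
j=9 picked index 8: u0 ∈ [19/528, 13/132)
j=10 picked index 10: u0 ∈ [5/176, 1/11)
intersection: [19/264, 47/528)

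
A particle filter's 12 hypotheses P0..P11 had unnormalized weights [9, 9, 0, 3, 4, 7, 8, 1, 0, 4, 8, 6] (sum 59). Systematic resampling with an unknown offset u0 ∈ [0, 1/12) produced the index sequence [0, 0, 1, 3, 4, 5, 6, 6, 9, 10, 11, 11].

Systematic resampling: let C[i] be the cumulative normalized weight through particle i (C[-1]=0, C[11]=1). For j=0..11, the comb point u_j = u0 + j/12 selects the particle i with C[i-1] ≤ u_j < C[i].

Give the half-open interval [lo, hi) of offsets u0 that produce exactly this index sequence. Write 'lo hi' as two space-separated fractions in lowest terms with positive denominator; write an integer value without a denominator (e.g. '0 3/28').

C = [9/59, 18/59, 18/59, 21/59, 25/59, 32/59, 40/59, 41/59, 41/59, 45/59, 53/59, 1]
j=0 picked index 0: u0 ∈ [0, 9/59)
j=1 picked index 0: u0 ∈ [-1/12, 49/708)
j=2 picked index 1: u0 ∈ [-5/354, 49/354)
j=3 picked index 3: u0 ∈ [13/236, 25/236)
j=4 picked index 4: u0 ∈ [4/177, 16/177)
j=5 picked index 5: u0 ∈ [5/708, 89/708)
j=6 picked index 6: u0 ∈ [5/118, 21/118)
j=7 picked index 6: u0 ∈ [-29/708, 67/708)
j=8 picked index 9: u0 ∈ [5/177, 17/177)
j=9 picked index 10: u0 ∈ [3/236, 35/236)
j=10 picked index 11: u0 ∈ [23/354, 1/6)
j=11 picked index 11: u0 ∈ [-13/708, 1/12)
intersection: [23/354, 49/708)

23/354 49/708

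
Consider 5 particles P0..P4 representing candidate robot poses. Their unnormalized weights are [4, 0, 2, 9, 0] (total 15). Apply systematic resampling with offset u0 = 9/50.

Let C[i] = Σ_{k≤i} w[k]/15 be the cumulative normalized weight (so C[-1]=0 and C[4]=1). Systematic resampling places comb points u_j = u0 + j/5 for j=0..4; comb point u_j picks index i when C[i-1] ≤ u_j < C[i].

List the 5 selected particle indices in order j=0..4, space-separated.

0 2 3 3 3

C = [4/15, 4/15, 2/5, 1, 1]
j=0: u_0=9/50 ∈ [0, 4/15) → index 0
j=1: u_1=19/50 ∈ [4/15, 2/5) → index 2
j=2: u_2=29/50 ∈ [2/5, 1) → index 3
j=3: u_3=39/50 ∈ [2/5, 1) → index 3
j=4: u_4=49/50 ∈ [2/5, 1) → index 3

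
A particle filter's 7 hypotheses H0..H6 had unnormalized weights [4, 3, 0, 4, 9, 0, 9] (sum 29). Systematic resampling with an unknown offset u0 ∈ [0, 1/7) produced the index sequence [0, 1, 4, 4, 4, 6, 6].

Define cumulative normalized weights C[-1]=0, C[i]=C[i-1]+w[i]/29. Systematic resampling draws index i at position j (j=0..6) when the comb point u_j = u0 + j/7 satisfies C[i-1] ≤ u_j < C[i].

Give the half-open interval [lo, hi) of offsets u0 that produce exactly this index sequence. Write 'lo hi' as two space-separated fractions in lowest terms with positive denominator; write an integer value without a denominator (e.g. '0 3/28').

19/203 20/203

C = [4/29, 7/29, 7/29, 11/29, 20/29, 20/29, 1]
j=0 picked index 0: u0 ∈ [0, 4/29)
j=1 picked index 1: u0 ∈ [-1/203, 20/203)
j=2 picked index 4: u0 ∈ [19/203, 82/203)
j=3 picked index 4: u0 ∈ [-10/203, 53/203)
j=4 picked index 4: u0 ∈ [-39/203, 24/203)
j=5 picked index 6: u0 ∈ [-5/203, 2/7)
j=6 picked index 6: u0 ∈ [-34/203, 1/7)
intersection: [19/203, 20/203)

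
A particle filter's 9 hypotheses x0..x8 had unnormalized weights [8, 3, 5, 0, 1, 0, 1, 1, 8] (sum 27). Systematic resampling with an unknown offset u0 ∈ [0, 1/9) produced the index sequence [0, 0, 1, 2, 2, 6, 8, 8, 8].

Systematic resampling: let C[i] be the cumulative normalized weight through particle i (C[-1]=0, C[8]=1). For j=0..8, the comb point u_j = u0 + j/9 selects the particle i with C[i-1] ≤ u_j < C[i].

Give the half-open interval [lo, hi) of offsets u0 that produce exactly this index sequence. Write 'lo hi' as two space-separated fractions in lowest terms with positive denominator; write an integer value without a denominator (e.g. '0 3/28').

C = [8/27, 11/27, 16/27, 16/27, 17/27, 17/27, 2/3, 19/27, 1]
j=0 picked index 0: u0 ∈ [0, 8/27)
j=1 picked index 0: u0 ∈ [-1/9, 5/27)
j=2 picked index 1: u0 ∈ [2/27, 5/27)
j=3 picked index 2: u0 ∈ [2/27, 7/27)
j=4 picked index 2: u0 ∈ [-1/27, 4/27)
j=5 picked index 6: u0 ∈ [2/27, 1/9)
j=6 picked index 8: u0 ∈ [1/27, 1/3)
j=7 picked index 8: u0 ∈ [-2/27, 2/9)
j=8 picked index 8: u0 ∈ [-5/27, 1/9)
intersection: [2/27, 1/9)

2/27 1/9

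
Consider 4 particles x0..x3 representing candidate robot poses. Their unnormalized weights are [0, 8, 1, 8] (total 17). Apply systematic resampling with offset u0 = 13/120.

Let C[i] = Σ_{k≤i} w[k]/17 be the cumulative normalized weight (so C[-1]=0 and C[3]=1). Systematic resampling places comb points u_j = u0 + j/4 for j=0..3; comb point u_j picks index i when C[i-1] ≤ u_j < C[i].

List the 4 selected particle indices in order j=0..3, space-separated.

C = [0, 8/17, 9/17, 1]
j=0: u_0=13/120 ∈ [0, 8/17) → index 1
j=1: u_1=43/120 ∈ [0, 8/17) → index 1
j=2: u_2=73/120 ∈ [9/17, 1) → index 3
j=3: u_3=103/120 ∈ [9/17, 1) → index 3

1 1 3 3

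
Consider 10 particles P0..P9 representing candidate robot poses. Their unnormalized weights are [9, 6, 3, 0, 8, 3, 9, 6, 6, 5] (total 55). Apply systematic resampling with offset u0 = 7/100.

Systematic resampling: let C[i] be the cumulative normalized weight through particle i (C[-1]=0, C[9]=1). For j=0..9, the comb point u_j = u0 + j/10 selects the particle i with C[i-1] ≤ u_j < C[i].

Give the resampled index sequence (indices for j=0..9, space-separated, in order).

0 1 1 4 4 6 6 7 8 9

C = [9/55, 3/11, 18/55, 18/55, 26/55, 29/55, 38/55, 4/5, 10/11, 1]
j=0: u_0=7/100 ∈ [0, 9/55) → index 0
j=1: u_1=17/100 ∈ [9/55, 3/11) → index 1
j=2: u_2=27/100 ∈ [9/55, 3/11) → index 1
j=3: u_3=37/100 ∈ [18/55, 26/55) → index 4
j=4: u_4=47/100 ∈ [18/55, 26/55) → index 4
j=5: u_5=57/100 ∈ [29/55, 38/55) → index 6
j=6: u_6=67/100 ∈ [29/55, 38/55) → index 6
j=7: u_7=77/100 ∈ [38/55, 4/5) → index 7
j=8: u_8=87/100 ∈ [4/5, 10/11) → index 8
j=9: u_9=97/100 ∈ [10/11, 1) → index 9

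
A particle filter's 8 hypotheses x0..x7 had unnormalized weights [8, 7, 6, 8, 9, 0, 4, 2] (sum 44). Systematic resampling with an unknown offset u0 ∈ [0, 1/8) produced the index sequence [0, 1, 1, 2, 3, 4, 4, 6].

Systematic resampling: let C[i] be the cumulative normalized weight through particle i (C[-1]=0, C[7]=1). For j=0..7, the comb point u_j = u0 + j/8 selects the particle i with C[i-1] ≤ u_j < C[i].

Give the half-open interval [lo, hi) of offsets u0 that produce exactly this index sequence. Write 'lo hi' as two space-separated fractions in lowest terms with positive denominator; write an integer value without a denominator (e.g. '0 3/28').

C = [2/11, 15/44, 21/44, 29/44, 19/22, 19/22, 21/22, 1]
j=0 picked index 0: u0 ∈ [0, 2/11)
j=1 picked index 1: u0 ∈ [5/88, 19/88)
j=2 picked index 1: u0 ∈ [-3/44, 1/11)
j=3 picked index 2: u0 ∈ [-3/88, 9/88)
j=4 picked index 3: u0 ∈ [-1/44, 7/44)
j=5 picked index 4: u0 ∈ [3/88, 21/88)
j=6 picked index 4: u0 ∈ [-1/11, 5/44)
j=7 picked index 6: u0 ∈ [-1/88, 7/88)
intersection: [5/88, 7/88)

5/88 7/88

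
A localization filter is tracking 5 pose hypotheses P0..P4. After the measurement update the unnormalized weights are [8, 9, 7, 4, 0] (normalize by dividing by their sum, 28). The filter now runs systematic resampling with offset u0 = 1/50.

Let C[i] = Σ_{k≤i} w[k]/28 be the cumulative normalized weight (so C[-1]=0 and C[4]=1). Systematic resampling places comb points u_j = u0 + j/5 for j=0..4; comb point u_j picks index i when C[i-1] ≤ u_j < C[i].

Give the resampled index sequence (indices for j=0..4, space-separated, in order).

C = [2/7, 17/28, 6/7, 1, 1]
j=0: u_0=1/50 ∈ [0, 2/7) → index 0
j=1: u_1=11/50 ∈ [0, 2/7) → index 0
j=2: u_2=21/50 ∈ [2/7, 17/28) → index 1
j=3: u_3=31/50 ∈ [17/28, 6/7) → index 2
j=4: u_4=41/50 ∈ [17/28, 6/7) → index 2

0 0 1 2 2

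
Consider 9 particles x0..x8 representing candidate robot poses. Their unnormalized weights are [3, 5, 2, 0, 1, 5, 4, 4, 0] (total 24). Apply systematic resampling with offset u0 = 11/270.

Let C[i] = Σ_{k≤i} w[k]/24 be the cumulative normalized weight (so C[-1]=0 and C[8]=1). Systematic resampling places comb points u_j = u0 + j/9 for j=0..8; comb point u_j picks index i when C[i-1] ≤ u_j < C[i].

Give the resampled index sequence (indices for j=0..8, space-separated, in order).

C = [1/8, 1/3, 5/12, 5/12, 11/24, 2/3, 5/6, 1, 1]
j=0: u_0=11/270 ∈ [0, 1/8) → index 0
j=1: u_1=41/270 ∈ [1/8, 1/3) → index 1
j=2: u_2=71/270 ∈ [1/8, 1/3) → index 1
j=3: u_3=101/270 ∈ [1/3, 5/12) → index 2
j=4: u_4=131/270 ∈ [11/24, 2/3) → index 5
j=5: u_5=161/270 ∈ [11/24, 2/3) → index 5
j=6: u_6=191/270 ∈ [2/3, 5/6) → index 6
j=7: u_7=221/270 ∈ [2/3, 5/6) → index 6
j=8: u_8=251/270 ∈ [5/6, 1) → index 7

0 1 1 2 5 5 6 6 7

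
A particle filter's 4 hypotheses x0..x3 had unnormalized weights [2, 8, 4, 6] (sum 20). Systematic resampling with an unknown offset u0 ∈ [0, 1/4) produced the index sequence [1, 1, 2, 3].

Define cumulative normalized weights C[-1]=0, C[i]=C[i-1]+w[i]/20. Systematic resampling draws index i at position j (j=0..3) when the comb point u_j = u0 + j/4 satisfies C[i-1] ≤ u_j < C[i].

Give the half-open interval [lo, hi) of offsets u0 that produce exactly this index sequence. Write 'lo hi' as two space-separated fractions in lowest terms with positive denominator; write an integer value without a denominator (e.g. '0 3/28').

1/10 1/5

C = [1/10, 1/2, 7/10, 1]
j=0 picked index 1: u0 ∈ [1/10, 1/2)
j=1 picked index 1: u0 ∈ [-3/20, 1/4)
j=2 picked index 2: u0 ∈ [0, 1/5)
j=3 picked index 3: u0 ∈ [-1/20, 1/4)
intersection: [1/10, 1/5)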